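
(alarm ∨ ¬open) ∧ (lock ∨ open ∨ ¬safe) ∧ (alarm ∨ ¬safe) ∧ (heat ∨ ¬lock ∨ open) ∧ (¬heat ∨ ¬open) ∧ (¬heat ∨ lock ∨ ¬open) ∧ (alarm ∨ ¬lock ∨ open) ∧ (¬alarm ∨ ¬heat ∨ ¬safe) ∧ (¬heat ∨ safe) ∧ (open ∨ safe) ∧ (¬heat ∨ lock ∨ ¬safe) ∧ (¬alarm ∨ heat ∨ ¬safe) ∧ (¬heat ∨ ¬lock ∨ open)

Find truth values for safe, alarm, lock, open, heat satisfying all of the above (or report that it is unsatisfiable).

safe=F, alarm=T, lock=T, open=T, heat=F

Try safe = True:
  (alarm ∨ ¬safe) forces alarm = True.
  (¬alarm ∨ ¬heat ∨ ¬safe) forces heat = False.
  clause (¬alarm ∨ heat ∨ ¬safe) is falsified — backtrack.
So safe = False.
  then (¬heat ∨ safe) forces heat = False.
  then (open ∨ safe) forces open = True.
  then (alarm ∨ ¬open) forces alarm = True.
Set lock = True.
All clauses satisfied.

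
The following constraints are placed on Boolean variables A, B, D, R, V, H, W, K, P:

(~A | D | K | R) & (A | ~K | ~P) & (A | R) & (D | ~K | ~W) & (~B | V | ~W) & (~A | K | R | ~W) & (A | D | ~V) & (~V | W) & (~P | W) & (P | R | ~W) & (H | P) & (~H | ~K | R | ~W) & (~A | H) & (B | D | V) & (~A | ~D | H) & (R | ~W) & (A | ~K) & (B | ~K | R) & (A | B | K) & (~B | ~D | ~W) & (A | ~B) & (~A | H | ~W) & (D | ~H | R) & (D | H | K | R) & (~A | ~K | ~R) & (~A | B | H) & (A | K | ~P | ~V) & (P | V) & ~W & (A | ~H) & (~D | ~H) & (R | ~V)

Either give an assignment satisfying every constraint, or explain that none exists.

Case W = True:
  Clause (~W) is falsified — contradiction.
Case W = False:
  (~V | W) forces V = False.
  (~P | W) forces P = False.
  Clause (P | V) is falsified — contradiction.
Both cases fail, so the formula is unsatisfiable.

UNSATISFIABLE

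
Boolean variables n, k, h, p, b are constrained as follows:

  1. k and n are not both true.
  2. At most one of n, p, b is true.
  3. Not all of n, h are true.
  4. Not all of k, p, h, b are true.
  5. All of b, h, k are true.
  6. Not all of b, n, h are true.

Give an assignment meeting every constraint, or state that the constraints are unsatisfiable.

n=F, k=T, h=T, p=F, b=T

  (1) k=T, n=F — not both ✓
  (2) {n, p, b}: 1 true — at most one ✓
  (3) {n, h}: 1/2 true — not all ✓
  (4) {k, p, h, b}: 3/4 true — not all ✓
  (5) {b, h, k}: all 3 true ✓
  (6) {b, n, h}: 2/3 true — not all ✓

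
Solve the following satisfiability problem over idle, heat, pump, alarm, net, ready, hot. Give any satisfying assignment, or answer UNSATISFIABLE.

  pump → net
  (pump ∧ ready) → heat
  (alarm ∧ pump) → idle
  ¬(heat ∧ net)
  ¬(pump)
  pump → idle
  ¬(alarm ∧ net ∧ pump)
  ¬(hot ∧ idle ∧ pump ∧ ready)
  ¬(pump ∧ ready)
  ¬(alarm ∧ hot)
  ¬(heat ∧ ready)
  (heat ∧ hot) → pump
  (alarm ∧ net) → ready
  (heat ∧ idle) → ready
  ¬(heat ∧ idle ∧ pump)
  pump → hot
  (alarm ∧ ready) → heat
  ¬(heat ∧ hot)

Unit clause (¬pump) forces pump = False.
Set idle = False.
Set heat = False.
Set alarm = False.
Set net = False.
Set ready = True.
Set hot = True.
All clauses satisfied.

idle = False, heat = False, pump = False, alarm = False, net = False, ready = True, hot = True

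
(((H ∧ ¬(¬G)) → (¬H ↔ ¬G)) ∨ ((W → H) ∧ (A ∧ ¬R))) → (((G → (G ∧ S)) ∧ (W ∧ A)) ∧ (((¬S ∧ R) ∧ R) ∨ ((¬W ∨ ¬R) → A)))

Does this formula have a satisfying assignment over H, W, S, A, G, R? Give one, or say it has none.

H = False; W = True; S = False; A = True; G = False; R = True

  (((H ∧ ¬(¬G)) → (¬H ↔ ¬G)) ∨ ((W → H) ∧ (A ∧ ¬R))) → (((G → (G ∧ S)) ∧ (W ∧ A)) ∧ (((¬S ∧ R) ∧ R) ∨ ((¬W ∨ ¬R) → A))) = True
    ((H ∧ ¬(¬G)) → (¬H ↔ ¬G)) ∨ ((W → H) ∧ (A ∧ ¬R)) = True
      (H ∧ ¬(¬G)) → (¬H ↔ ¬G) = True
        H ∧ ¬(¬G) = False
          ¬(¬G) = False
            ¬G = True
        ¬H ↔ ¬G = True
          ¬H = True
          ¬G = True
      (W → H) ∧ (A ∧ ¬R) = False
        W → H = False
        A ∧ ¬R = False
          ¬R = False
    ((G → (G ∧ S)) ∧ (W ∧ A)) ∧ (((¬S ∧ R) ∧ R) ∨ ((¬W ∨ ¬R) → A)) = True
      (G → (G ∧ S)) ∧ (W ∧ A) = True
        G → (G ∧ S) = True
          G ∧ S = False
        W ∧ A = True
      ((¬S ∧ R) ∧ R) ∨ ((¬W ∨ ¬R) → A) = True
        (¬S ∧ R) ∧ R = True
          ¬S ∧ R = True
            ¬S = True
        (¬W ∨ ¬R) → A = True
          ¬W ∨ ¬R = False
            ¬W = False
            ¬R = False
The formula evaluates to True.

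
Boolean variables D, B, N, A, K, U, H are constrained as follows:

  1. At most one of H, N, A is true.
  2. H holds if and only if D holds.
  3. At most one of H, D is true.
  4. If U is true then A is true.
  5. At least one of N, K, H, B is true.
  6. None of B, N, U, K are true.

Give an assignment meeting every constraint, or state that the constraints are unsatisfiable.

Unsatisfiable — no assignment works.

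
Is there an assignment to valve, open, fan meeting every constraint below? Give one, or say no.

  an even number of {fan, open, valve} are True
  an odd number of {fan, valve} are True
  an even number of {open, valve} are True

valve = True; open = True; fan = False

{fan, open, valve}: 2 true → even ✓
{fan, valve}: 1 true → odd ✓
{open, valve}: 2 true → even ✓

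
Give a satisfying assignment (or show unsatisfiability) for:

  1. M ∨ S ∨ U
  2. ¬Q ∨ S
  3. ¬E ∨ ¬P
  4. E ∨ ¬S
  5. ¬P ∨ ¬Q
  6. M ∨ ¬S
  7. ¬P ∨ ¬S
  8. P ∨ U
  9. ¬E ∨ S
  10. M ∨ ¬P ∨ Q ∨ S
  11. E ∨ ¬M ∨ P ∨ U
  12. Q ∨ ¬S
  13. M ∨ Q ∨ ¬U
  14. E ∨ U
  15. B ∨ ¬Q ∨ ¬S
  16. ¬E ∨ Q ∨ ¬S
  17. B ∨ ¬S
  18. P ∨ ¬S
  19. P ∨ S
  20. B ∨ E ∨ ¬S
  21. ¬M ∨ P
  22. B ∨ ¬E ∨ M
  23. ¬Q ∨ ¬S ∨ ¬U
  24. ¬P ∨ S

Case P = True:
  (¬E ∨ ¬P) forces E = False.
  (E ∨ ¬S) forces S = False.
  Clause (¬P ∨ S) is falsified — contradiction.
Case P = False:
  (P ∨ U) forces U = True.
  (P ∨ ¬S) forces S = False.
  Clause (P ∨ S) is falsified — contradiction.
Both cases fail, so the formula is unsatisfiable.

The formula is unsatisfiable.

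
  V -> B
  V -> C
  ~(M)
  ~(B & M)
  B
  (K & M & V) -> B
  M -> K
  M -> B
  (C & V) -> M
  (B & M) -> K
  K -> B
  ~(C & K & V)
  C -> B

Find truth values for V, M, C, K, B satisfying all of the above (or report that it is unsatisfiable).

Unit clause (~M) forces M = False.
Unit clause (B) forces B = True.
Try V = True:
  (~C | M | ~V) forces C = False.
  clause (C | ~V) is falsified — backtrack.
So V = False.
Set C = True.
Set K = False.
All clauses satisfied.

V = False, M = False, C = True, K = False, B = True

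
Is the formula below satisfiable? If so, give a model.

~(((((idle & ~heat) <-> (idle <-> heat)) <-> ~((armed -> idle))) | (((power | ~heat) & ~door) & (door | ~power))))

armed = False; power = False; idle = False; door = True; heat = True

  ~(((((idle & ~heat) <-> (idle <-> heat)) <-> ~((armed -> idle))) | (((power | ~heat) & ~door) & (door | ~power)))) = True
    (((idle & ~heat) <-> (idle <-> heat)) <-> ~((armed -> idle))) | (((power | ~heat) & ~door) & (door | ~power)) = False
      ((idle & ~heat) <-> (idle <-> heat)) <-> ~((armed -> idle)) = False
        (idle & ~heat) <-> (idle <-> heat) = True
          idle & ~heat = False
            ~heat = False
          idle <-> heat = False
        ~((armed -> idle)) = False
          armed -> idle = True
      ((power | ~heat) & ~door) & (door | ~power) = False
        (power | ~heat) & ~door = False
          power | ~heat = False
            ~heat = False
          ~door = False
        door | ~power = True
          ~power = True
The formula evaluates to True.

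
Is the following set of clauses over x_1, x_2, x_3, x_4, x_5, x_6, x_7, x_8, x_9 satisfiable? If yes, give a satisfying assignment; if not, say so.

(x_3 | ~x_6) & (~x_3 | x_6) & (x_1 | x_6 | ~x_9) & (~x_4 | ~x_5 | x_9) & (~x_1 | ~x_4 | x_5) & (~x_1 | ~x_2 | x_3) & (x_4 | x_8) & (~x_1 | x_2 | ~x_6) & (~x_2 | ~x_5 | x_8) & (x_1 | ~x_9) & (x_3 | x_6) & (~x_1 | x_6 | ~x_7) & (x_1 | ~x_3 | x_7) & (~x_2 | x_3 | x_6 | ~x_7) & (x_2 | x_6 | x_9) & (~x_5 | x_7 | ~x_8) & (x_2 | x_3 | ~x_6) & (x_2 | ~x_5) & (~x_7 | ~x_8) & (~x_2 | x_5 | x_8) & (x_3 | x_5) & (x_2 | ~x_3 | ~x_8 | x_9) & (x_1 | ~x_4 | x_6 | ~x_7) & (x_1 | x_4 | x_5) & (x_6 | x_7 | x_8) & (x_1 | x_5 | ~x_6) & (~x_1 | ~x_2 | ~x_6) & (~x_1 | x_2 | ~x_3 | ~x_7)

Case x_5 = True:
  (x_2 | ~x_5) forces x_2 = True.
  (~x_2 | ~x_5 | x_8) forces x_8 = True.
  (~x_5 | x_7 | ~x_8) forces x_7 = True.
  Clause (~x_7 | ~x_8) is falsified — contradiction.
Case x_5 = False:
  (x_3 | x_5) forces x_3 = True.
  (~x_3 | x_6) forces x_6 = True.
  (x_1 | x_5 | ~x_6) forces x_1 = True.
  (~x_1 | ~x_4 | x_5) forces x_4 = False.
  (x_4 | x_8) forces x_8 = True.
  (~x_1 | x_2 | ~x_6) forces x_2 = True.
  Clause (~x_1 | ~x_2 | ~x_6) is falsified — contradiction.
Both cases fail, so the formula is unsatisfiable.

No satisfying assignment exists.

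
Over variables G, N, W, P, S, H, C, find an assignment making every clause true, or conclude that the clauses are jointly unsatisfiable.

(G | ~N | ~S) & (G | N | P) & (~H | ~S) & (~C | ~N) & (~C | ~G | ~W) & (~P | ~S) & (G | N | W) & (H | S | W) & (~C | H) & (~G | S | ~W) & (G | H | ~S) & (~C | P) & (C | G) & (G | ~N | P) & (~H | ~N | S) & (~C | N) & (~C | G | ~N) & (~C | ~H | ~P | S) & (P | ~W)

G = True; N = False; W = False; P = True; S = False; H = True; C = False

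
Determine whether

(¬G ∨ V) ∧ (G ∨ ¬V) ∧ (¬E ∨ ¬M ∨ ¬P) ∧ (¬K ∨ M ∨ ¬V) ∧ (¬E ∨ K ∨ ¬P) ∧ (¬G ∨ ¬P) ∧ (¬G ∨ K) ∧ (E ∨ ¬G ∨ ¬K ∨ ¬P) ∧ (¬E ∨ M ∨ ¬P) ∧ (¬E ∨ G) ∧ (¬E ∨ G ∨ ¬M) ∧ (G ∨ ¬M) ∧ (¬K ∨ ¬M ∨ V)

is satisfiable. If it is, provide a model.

G = False, K = False, P = False, E = False, V = False, M = False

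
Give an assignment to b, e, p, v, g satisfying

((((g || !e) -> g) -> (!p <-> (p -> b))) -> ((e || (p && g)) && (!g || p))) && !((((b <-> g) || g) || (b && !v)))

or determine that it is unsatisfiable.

b = True; e = True; p = True; v = True; g = False

  (((g || !e) -> g) -> (!p <-> (p -> b))) -> ((e || (p && g)) && (!g || p)) = True
    ((g || !e) -> g) -> (!p <-> (p -> b)) = False
      (g || !e) -> g = True
        g || !e = False
          !e = False
      !p <-> (p -> b) = False
        !p = False
        p -> b = True
    (e || (p && g)) && (!g || p) = True
      e || (p && g) = True
        p && g = False
      !g || p = True
        !g = True
  !((((b <-> g) || g) || (b && !v))) = True
    ((b <-> g) || g) || (b && !v) = False
      (b <-> g) || g = False
        b <-> g = False
      b && !v = False
        !v = False
Both conjuncts True, so the formula holds.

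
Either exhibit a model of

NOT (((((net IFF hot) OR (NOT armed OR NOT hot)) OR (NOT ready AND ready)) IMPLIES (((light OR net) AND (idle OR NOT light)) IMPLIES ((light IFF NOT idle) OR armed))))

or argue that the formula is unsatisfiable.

ready: False; hot: False; net: True; idle: True; armed: False; light: True

  NOT (((((net IFF hot) OR (NOT armed OR NOT hot)) OR (NOT ready AND ready)) IMPLIES (((light OR net) AND (idle OR NOT light)) IMPLIES ((light IFF NOT idle) OR armed)))) = True
    (((net IFF hot) OR (NOT armed OR NOT hot)) OR (NOT ready AND ready)) IMPLIES (((light OR net) AND (idle OR NOT light)) IMPLIES ((light IFF NOT idle) OR armed)) = False
      ((net IFF hot) OR (NOT armed OR NOT hot)) OR (NOT ready AND ready) = True
        (net IFF hot) OR (NOT armed OR NOT hot) = True
          net IFF hot = False
          NOT armed OR NOT hot = True
            NOT armed = True
            NOT hot = True
        NOT ready AND ready = False
          NOT ready = True
      ((light OR net) AND (idle OR NOT light)) IMPLIES ((light IFF NOT idle) OR armed) = False
        (light OR net) AND (idle OR NOT light) = True
          light OR net = True
          idle OR NOT light = True
            NOT light = False
        (light IFF NOT idle) OR armed = False
          light IFF NOT idle = False
            NOT idle = False
The formula evaluates to True.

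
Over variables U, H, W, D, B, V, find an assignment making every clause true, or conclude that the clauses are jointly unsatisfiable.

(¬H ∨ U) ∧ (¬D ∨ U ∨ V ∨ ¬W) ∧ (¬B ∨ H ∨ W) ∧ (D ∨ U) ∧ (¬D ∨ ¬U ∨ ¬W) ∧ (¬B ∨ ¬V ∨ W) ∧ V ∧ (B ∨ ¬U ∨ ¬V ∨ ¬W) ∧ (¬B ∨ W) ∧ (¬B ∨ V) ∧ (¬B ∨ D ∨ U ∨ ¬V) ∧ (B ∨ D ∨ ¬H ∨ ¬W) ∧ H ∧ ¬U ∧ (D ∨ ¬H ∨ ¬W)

The formula is unsatisfiable.

Case U = True:
  Clause (¬U) is falsified — contradiction.
Case U = False:
  (¬H ∨ U) forces H = False.
  Clause (H) is falsified — contradiction.
Both cases fail, so the formula is unsatisfiable.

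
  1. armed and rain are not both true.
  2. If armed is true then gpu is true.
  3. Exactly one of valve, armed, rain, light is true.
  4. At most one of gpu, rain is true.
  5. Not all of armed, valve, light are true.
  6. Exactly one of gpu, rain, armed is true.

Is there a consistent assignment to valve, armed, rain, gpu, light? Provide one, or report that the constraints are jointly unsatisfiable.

valve: True; armed: False; rain: False; gpu: True; light: False

  (1) armed=F, rain=F — not both ✓
  (2) armed=F ⇒ gpu: vacuous ✓
  (3) {valve, armed, rain, light}: 1 true — exactly one ✓
  (4) {gpu, rain}: 1 true — at most one ✓
  (5) {armed, valve, light}: 1/3 true — not all ✓
  (6) {gpu, rain, armed}: 1 true — exactly one ✓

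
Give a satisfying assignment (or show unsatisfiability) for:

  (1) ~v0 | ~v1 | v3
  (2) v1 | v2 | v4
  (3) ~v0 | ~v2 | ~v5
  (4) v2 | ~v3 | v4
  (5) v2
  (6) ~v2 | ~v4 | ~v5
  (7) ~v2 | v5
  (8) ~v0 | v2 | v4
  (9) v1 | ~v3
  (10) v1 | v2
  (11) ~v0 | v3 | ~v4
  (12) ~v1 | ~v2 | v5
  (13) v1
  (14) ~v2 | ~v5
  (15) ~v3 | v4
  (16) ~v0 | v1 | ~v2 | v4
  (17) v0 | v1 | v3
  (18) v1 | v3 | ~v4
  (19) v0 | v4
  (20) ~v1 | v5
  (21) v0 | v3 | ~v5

UNSATISFIABLE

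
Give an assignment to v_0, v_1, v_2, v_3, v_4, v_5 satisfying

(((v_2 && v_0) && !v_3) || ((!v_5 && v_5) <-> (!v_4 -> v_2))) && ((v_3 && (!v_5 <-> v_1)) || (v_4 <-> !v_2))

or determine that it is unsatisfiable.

v_0 = True, v_1 = False, v_2 = False, v_3 = True, v_4 = False, v_5 = True

  ((v_2 && v_0) && !v_3) || ((!v_5 && v_5) <-> (!v_4 -> v_2)) = True
    (v_2 && v_0) && !v_3 = False
      v_2 && v_0 = False
      !v_3 = False
    (!v_5 && v_5) <-> (!v_4 -> v_2) = True
      !v_5 && v_5 = False
        !v_5 = False
      !v_4 -> v_2 = False
        !v_4 = True
  (v_3 && (!v_5 <-> v_1)) || (v_4 <-> !v_2) = True
    v_3 && (!v_5 <-> v_1) = True
      !v_5 <-> v_1 = True
        !v_5 = False
    v_4 <-> !v_2 = False
      !v_2 = True
Both conjuncts True, so the formula holds.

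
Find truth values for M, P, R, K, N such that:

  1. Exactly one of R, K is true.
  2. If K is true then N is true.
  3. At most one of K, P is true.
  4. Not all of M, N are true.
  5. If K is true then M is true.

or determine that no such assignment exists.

M = False, P = False, R = True, K = False, N = False

  (1) {R, K}: 1 true — exactly one ✓
  (2) K=F ⇒ N: vacuous ✓
  (3) {K, P}: 0 true — at most one ✓
  (4) {M, N}: 0/2 true — not all ✓
  (5) K=F ⇒ M: vacuous ✓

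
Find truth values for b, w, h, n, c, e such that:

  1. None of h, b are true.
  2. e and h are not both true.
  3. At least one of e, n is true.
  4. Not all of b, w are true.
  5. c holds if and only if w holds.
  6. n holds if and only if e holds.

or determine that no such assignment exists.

b = False; w = False; h = False; n = True; c = False; e = True

  (1) {h, b}: 0 true — none ✓
  (2) e=T, h=F — not both ✓
  (3) {e, n}: 2 true — at least one ✓
  (4) {b, w}: 0/2 true — not all ✓
  (5) c=F, w=F — same ✓
  (6) n=T, e=T — same ✓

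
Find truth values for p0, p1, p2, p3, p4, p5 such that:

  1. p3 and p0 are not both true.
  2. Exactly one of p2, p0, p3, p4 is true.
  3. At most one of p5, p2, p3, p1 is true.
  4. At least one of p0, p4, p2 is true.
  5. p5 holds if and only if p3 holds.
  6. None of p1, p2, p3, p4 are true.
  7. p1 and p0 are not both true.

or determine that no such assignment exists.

p0 = True; p1 = False; p2 = False; p3 = False; p4 = False; p5 = False

  (1) p3=F, p0=T — not both ✓
  (2) {p2, p0, p3, p4}: 1 true — exactly one ✓
  (3) {p5, p2, p3, p1}: 0 true — at most one ✓
  (4) {p0, p4, p2}: 1 true — at least one ✓
  (5) p5=F, p3=F — same ✓
  (6) {p1, p2, p3, p4}: 0 true — none ✓
  (7) p1=F, p0=T — not both ✓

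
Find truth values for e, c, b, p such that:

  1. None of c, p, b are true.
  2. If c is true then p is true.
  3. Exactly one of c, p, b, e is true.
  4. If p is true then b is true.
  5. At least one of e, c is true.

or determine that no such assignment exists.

e: True, c: False, b: False, p: False

  (1) {c, p, b}: 0 true — none ✓
  (2) c=F ⇒ p: vacuous ✓
  (3) {c, p, b, e}: 1 true — exactly one ✓
  (4) p=F ⇒ b: vacuous ✓
  (5) {e, c}: 1 true — at least one ✓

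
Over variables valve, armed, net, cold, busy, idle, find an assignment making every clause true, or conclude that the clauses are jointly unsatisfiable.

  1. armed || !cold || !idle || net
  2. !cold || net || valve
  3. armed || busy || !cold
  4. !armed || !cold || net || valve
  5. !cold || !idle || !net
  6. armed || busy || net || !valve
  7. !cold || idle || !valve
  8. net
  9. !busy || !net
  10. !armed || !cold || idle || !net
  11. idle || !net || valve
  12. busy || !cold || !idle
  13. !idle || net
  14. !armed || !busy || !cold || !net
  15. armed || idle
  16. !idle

Unit clause (net) forces net = True.
In (!busy || !net) only !busy is left, so busy = False.
Unit clause (!idle) forces idle = False.
In (idle || !net || valve) only valve is left, so valve = True.
In (armed || idle) only armed is left, so armed = True.
In (!cold || idle || !valve) only !cold is left, so cold = False.
All clauses satisfied.

valve = True, armed = True, net = True, cold = False, busy = False, idle = False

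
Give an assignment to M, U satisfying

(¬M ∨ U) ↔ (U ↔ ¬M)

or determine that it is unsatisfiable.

M = False, U = True

  (¬M ∨ U) ↔ (U ↔ ¬M) = True
    ¬M ∨ U = True
      ¬M = True
    U ↔ ¬M = True
      ¬M = True
The formula evaluates to True.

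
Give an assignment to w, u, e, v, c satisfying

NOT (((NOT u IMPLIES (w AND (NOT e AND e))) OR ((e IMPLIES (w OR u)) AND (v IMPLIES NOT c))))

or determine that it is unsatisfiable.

w = False, u = False, e = True, v = True, c = True

  NOT (((NOT u IMPLIES (w AND (NOT e AND e))) OR ((e IMPLIES (w OR u)) AND (v IMPLIES NOT c)))) = True
    (NOT u IMPLIES (w AND (NOT e AND e))) OR ((e IMPLIES (w OR u)) AND (v IMPLIES NOT c)) = False
      NOT u IMPLIES (w AND (NOT e AND e)) = False
        NOT u = True
        w AND (NOT e AND e) = False
          NOT e AND e = False
            NOT e = False
      (e IMPLIES (w OR u)) AND (v IMPLIES NOT c) = False
        e IMPLIES (w OR u) = False
          w OR u = False
        v IMPLIES NOT c = False
          NOT c = False
The formula evaluates to True.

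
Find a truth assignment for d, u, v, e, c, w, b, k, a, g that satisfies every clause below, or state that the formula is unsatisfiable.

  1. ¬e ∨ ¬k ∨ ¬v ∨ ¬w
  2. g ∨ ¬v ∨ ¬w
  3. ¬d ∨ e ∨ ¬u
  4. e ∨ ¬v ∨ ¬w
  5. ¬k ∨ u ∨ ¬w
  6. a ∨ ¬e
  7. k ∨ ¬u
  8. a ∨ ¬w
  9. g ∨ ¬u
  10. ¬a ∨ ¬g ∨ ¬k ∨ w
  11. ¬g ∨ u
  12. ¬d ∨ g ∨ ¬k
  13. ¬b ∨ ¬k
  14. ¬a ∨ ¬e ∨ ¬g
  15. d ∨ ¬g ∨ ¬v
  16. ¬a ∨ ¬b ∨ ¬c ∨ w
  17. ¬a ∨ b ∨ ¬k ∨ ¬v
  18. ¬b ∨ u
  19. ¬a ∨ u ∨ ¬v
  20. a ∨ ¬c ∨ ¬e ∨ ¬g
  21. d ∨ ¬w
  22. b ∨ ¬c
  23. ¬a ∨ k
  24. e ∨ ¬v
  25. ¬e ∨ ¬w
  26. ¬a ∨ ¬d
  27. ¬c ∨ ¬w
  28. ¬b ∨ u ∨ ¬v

d = False, u = False, v = False, e = False, c = False, w = False, b = False, k = True, a = False, g = False

Set d = False.
  then (d ∨ ¬w) forces w = False.
Set u = False.
  then (¬g ∨ u) forces g = False.
  then (¬b ∨ u) forces b = False.
  then (b ∨ ¬c) forces c = False.
Try v = True:
  (¬a ∨ u ∨ ¬v) forces a = False.
  (a ∨ ¬e) forces e = False.
  clause (e ∨ ¬v) is falsified — backtrack.
So v = False.
Set e = False.
Set k = True.
Set a = False.
All clauses satisfied.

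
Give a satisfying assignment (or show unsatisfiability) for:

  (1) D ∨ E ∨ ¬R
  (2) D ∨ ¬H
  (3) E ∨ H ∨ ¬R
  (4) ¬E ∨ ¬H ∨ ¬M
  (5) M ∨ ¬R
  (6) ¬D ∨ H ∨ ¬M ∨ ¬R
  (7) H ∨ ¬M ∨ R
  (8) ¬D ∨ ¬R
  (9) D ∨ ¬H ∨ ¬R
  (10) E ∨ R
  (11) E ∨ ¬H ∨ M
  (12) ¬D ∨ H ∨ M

R: True, M: True, D: False, H: False, E: True

Set R = True.
  then (M ∨ ¬R) forces M = True.
  then (¬D ∨ ¬R) forces D = False.
  then (D ∨ ¬H ∨ ¬R) forces H = False.
  then (D ∨ E ∨ ¬R) forces E = True.
All clauses satisfied.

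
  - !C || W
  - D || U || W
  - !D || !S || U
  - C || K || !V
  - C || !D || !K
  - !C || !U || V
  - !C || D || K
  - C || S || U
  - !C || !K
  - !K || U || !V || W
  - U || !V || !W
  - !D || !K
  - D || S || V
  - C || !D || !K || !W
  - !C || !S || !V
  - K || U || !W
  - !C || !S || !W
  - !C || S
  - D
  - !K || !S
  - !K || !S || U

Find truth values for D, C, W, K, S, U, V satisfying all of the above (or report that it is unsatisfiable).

D = True; C = False; W = True; K = False; S = True; U = True; V = False

Unit clause (D) forces D = True.
In (!D || !K) only !K is left, so K = False.
Try C = True:
  (!C || W) forces W = True.
  (K || U || !W) forces U = True.
  (!C || !U || V) forces V = True.
  (!C || !S || !V) forces S = False.
  clause (!C || S) is falsified — backtrack.
So C = False.
  then (C || K || !V) forces V = False.
Set W = True.
  then (K || U || !W) forces U = True.
Set S = True.
All clauses satisfied.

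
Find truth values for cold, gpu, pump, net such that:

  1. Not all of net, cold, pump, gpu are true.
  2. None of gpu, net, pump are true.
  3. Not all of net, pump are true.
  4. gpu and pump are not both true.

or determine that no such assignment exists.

cold=F, gpu=F, pump=F, net=F

  (1) {net, cold, pump, gpu}: 0/4 true — not all ✓
  (2) {gpu, net, pump}: 0 true — none ✓
  (3) {net, pump}: 0/2 true — not all ✓
  (4) gpu=F, pump=F — not both ✓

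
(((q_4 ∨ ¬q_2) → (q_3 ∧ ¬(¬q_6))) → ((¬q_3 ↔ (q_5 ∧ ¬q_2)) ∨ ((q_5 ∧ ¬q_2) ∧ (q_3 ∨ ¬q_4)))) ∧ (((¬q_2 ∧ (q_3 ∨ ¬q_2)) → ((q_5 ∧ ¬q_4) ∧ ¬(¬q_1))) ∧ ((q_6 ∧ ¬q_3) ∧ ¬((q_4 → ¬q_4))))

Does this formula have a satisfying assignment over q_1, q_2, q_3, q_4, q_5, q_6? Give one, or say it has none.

q_1: True, q_2: True, q_3: False, q_4: True, q_5: True, q_6: True

  ((q_4 ∨ ¬q_2) → (q_3 ∧ ¬(¬q_6))) → ((¬q_3 ↔ (q_5 ∧ ¬q_2)) ∨ ((q_5 ∧ ¬q_2) ∧ (q_3 ∨ ¬q_4))) = True
    (q_4 ∨ ¬q_2) → (q_3 ∧ ¬(¬q_6)) = False
      q_4 ∨ ¬q_2 = True
        ¬q_2 = False
      q_3 ∧ ¬(¬q_6) = False
        ¬(¬q_6) = True
          ¬q_6 = False
    (¬q_3 ↔ (q_5 ∧ ¬q_2)) ∨ ((q_5 ∧ ¬q_2) ∧ (q_3 ∨ ¬q_4)) = False
      ¬q_3 ↔ (q_5 ∧ ¬q_2) = False
        ¬q_3 = True
        q_5 ∧ ¬q_2 = False
          ¬q_2 = False
      (q_5 ∧ ¬q_2) ∧ (q_3 ∨ ¬q_4) = False
        q_5 ∧ ¬q_2 = False
          ¬q_2 = False
        q_3 ∨ ¬q_4 = False
          ¬q_4 = False
  ((¬q_2 ∧ (q_3 ∨ ¬q_2)) → ((q_5 ∧ ¬q_4) ∧ ¬(¬q_1))) ∧ ((q_6 ∧ ¬q_3) ∧ ¬((q_4 → ¬q_4))) = True
    (¬q_2 ∧ (q_3 ∨ ¬q_2)) → ((q_5 ∧ ¬q_4) ∧ ¬(¬q_1)) = True
      ¬q_2 ∧ (q_3 ∨ ¬q_2) = False
        ¬q_2 = False
        q_3 ∨ ¬q_2 = False
          ¬q_2 = False
      (q_5 ∧ ¬q_4) ∧ ¬(¬q_1) = False
        q_5 ∧ ¬q_4 = False
          ¬q_4 = False
        ¬(¬q_1) = True
          ¬q_1 = False
    (q_6 ∧ ¬q_3) ∧ ¬((q_4 → ¬q_4)) = True
      q_6 ∧ ¬q_3 = True
        ¬q_3 = True
      ¬((q_4 → ¬q_4)) = True
        q_4 → ¬q_4 = False
          ¬q_4 = False
Both conjuncts True, so the formula holds.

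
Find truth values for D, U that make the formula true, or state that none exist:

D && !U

D=T, U=F

  !U = True
Both conjuncts True, so the formula holds.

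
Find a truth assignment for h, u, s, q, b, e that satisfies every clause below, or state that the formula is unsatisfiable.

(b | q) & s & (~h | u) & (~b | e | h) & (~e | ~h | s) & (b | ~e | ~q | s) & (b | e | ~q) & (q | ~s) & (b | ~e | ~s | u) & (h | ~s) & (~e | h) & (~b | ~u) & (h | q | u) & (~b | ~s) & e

h = True, u = True, s = True, q = True, b = False, e = True

Unit clause (s) forces s = True.
In (q | ~s) only q is left, so q = True.
In (h | ~s) only h is left, so h = True.
In (~b | ~s) only ~b is left, so b = False.
Unit clause (e) forces e = True.
In (~h | u) only u is left, so u = True.
All clauses satisfied.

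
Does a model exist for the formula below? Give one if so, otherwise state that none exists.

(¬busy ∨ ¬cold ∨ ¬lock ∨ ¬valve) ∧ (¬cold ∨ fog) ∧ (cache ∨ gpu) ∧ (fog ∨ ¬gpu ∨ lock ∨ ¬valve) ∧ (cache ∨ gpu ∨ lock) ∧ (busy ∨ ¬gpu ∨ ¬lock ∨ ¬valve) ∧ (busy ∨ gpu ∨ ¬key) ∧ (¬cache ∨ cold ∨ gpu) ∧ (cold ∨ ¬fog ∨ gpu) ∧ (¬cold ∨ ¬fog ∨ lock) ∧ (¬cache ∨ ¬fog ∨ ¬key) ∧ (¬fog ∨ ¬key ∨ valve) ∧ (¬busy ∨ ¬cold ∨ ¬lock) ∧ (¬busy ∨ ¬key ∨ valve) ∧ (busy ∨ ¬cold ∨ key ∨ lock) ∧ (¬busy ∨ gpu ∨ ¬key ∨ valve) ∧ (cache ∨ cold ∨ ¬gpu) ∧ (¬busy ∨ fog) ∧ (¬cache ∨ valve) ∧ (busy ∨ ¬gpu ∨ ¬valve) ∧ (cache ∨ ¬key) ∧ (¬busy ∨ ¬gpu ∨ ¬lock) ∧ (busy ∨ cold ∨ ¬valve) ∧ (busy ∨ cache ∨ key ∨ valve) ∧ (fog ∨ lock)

cold = True, busy = False, key = False, valve = True, gpu = False, lock = True, cache = True, fog = True

Set cold = True.
  then (¬cold ∨ fog) forces fog = True.
  then (¬cold ∨ ¬fog ∨ lock) forces lock = True.
  then (¬busy ∨ ¬cold ∨ ¬lock) forces busy = False.
Try key = True:
  (busy ∨ gpu ∨ ¬key) forces gpu = True.
  (busy ∨ ¬gpu ∨ ¬lock ∨ ¬valve) forces valve = False.
  clause (¬fog ∨ ¬key ∨ valve) is falsified — backtrack.
So key = False.
Set valve = True.
  then (busy ∨ ¬gpu ∨ ¬lock ∨ ¬valve) forces gpu = False.
  then (cache ∨ gpu) forces cache = True.
All clauses satisfied.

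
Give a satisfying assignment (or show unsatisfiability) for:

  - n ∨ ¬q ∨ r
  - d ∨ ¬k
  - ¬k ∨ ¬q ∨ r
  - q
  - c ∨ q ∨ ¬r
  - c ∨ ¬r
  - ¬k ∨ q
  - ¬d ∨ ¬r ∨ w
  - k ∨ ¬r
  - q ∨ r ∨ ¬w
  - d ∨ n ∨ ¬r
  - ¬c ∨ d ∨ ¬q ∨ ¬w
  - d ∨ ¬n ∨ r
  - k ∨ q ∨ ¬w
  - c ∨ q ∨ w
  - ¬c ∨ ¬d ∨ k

Unit clause (q) forces q = True.
Set w = True.
Set n = True.
Set k = False.
  then (k ∨ ¬r) forces r = False.
  then (d ∨ ¬n ∨ r) forces d = True.
  then (¬c ∨ ¬d ∨ k) forces c = False.
All clauses satisfied.

w = True, q = True, n = True, k = False, r = False, d = True, c = False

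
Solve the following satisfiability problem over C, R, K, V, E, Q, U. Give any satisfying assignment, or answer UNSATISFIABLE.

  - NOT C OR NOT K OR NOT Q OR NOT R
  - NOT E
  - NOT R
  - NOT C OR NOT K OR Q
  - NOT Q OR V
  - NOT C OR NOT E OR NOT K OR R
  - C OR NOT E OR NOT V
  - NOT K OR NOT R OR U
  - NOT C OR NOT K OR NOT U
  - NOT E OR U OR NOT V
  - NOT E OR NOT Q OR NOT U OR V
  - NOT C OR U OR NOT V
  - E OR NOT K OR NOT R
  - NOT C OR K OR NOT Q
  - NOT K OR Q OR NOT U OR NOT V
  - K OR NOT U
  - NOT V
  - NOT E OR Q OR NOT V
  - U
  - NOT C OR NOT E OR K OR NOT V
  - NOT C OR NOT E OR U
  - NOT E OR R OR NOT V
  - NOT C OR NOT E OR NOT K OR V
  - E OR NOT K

Unsatisfiable — no assignment works.

Case U = True:
  (NOT E) forces E = False.
  (NOT R) forces R = False.
  (K OR NOT U) forces K = True.
  Clause (E OR NOT K) is falsified — contradiction.
Case U = False:
  Clause (U) is falsified — contradiction.
Both cases fail, so the formula is unsatisfiable.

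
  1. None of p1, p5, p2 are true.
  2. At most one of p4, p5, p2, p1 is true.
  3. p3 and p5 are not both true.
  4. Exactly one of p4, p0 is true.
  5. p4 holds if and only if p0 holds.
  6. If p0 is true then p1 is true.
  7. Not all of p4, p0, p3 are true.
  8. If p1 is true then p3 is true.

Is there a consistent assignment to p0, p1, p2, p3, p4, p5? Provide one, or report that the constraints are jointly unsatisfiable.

Unsatisfiable — no assignment works.

Case p1 = True:
  Constraint (1) is violated (p1=T) — contradiction.
Case p1 = False:
  (1) forces p5 = False.
  (1) forces p2 = False.
  (6) with p1=F forces p0 = False.
  (4) with p0=F forces p4 = True.
  Constraint (5) is violated (p4=T, p0=F) — contradiction.
Both cases fail — unsatisfiable.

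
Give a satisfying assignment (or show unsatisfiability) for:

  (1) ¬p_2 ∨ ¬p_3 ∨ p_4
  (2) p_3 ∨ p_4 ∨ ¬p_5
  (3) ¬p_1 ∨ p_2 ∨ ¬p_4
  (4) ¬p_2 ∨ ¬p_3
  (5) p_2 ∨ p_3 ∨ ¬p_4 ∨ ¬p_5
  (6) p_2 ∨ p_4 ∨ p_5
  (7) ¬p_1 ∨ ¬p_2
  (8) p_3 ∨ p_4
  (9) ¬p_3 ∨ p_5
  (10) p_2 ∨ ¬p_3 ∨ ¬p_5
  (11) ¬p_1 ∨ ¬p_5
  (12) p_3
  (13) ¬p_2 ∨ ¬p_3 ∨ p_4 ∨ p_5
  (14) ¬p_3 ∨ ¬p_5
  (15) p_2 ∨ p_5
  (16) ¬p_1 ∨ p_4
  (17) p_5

Unsatisfiable — no assignment works.

Case p_3 = True:
  (¬p_2 ∨ ¬p_3) forces p_2 = False.
  (¬p_3 ∨ p_5) forces p_5 = True.
  Clause (p_2 ∨ ¬p_3 ∨ ¬p_5) is falsified — contradiction.
Case p_3 = False:
  Clause (p_3) is falsified — contradiction.
Both cases fail, so the formula is unsatisfiable.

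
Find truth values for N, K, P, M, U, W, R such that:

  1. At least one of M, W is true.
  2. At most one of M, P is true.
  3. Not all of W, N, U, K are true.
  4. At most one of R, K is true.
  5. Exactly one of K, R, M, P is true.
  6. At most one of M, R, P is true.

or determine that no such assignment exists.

N = False, K = False, P = False, M = True, U = False, W = False, R = False

  (1) {M, W}: 1 true — at least one ✓
  (2) {M, P}: 1 true — at most one ✓
  (3) {W, N, U, K}: 0/4 true — not all ✓
  (4) {R, K}: 0 true — at most one ✓
  (5) {K, R, M, P}: 1 true — exactly one ✓
  (6) {M, R, P}: 1 true — at most one ✓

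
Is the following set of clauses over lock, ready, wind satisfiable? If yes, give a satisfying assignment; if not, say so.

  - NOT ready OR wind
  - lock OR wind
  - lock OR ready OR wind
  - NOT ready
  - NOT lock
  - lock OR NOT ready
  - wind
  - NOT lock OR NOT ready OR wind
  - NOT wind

Case wind = True:
  Clause (NOT wind) is falsified — contradiction.
Case wind = False:
  Clause (wind) is falsified — contradiction.
Both cases fail, so the formula is unsatisfiable.

Unsatisfiable — no assignment works.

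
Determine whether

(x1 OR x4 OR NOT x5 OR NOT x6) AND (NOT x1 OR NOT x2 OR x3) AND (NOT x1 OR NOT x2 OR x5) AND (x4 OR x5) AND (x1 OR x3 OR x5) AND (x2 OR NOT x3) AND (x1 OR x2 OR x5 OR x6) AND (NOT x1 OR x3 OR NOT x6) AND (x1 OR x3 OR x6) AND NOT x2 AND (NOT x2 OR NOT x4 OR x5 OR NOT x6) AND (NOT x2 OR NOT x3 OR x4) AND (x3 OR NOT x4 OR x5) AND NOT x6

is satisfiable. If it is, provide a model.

x1 = True, x2 = False, x3 = False, x4 = False, x5 = True, x6 = False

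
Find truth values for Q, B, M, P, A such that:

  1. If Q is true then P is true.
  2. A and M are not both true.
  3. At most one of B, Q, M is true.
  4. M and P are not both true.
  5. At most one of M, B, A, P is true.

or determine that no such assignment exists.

Q = False, B = True, M = False, P = False, A = False

  (1) Q=F ⇒ P: vacuous ✓
  (2) A=F, M=F — not both ✓
  (3) {B, Q, M}: 1 true — at most one ✓
  (4) M=F, P=F — not both ✓
  (5) {M, B, A, P}: 1 true — at most one ✓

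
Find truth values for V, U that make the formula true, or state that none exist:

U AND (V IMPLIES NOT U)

V: False, U: True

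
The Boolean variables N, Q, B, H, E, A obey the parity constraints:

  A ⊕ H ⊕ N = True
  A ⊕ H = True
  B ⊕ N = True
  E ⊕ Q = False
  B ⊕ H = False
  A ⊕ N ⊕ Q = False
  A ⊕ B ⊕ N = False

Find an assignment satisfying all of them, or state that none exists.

Adding constraints 1, 5, 7 mod 2: every variable appears an even number of times on the left, so the left side is 0.
But the right sides sum to 1 (mod 2). 0 ≠ 1 — the system is inconsistent.

Unsatisfiable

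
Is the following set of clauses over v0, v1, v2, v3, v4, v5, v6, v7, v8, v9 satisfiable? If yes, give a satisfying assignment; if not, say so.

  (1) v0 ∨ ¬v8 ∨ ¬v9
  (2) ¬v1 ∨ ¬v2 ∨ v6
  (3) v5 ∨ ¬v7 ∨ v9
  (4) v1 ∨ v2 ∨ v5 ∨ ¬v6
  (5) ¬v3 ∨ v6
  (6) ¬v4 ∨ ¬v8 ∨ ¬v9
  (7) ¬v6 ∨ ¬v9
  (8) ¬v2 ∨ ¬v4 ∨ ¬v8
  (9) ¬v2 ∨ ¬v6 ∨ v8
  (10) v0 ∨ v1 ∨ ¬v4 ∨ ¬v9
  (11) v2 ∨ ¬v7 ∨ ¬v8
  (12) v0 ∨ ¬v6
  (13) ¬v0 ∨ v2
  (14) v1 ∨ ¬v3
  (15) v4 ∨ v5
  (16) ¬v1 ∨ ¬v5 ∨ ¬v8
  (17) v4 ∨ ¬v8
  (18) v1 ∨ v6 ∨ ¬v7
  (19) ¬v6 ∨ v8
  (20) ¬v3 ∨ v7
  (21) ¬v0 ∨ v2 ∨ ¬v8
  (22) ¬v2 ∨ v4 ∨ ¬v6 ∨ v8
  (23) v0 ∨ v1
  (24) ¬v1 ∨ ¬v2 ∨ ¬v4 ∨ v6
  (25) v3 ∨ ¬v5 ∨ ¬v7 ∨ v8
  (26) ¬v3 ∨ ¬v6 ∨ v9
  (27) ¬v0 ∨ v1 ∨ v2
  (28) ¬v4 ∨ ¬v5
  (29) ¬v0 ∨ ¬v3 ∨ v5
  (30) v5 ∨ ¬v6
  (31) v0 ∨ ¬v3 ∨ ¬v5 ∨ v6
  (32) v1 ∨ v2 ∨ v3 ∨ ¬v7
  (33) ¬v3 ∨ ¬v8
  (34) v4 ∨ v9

v0 = True; v1 = False; v2 = True; v3 = False; v4 = True; v5 = False; v6 = False; v7 = False; v8 = False; v9 = False

Set v0 = True.
  then (¬v0 ∨ v2) forces v2 = True.
Set v1 = False.
  then (v1 ∨ ¬v3) forces v3 = False.
Set v4 = True.
  then (¬v2 ∨ ¬v4 ∨ ¬v8) forces v8 = False.
  then (¬v2 ∨ ¬v6 ∨ v8) forces v6 = False.
  then (v1 ∨ v6 ∨ ¬v7) forces v7 = False.
  then (¬v4 ∨ ¬v5) forces v5 = False.
Set v9 = False.
All clauses satisfied.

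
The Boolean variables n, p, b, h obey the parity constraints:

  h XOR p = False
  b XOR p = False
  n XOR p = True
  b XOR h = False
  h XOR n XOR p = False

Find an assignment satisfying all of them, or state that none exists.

n = False, p = True, b = True, h = True

h XOR p = T XOR T = False ✓
b XOR p = T XOR T = False ✓
n XOR p = F XOR T = True ✓
b XOR h = T XOR T = False ✓
h XOR n XOR p = T XOR F XOR T = False ✓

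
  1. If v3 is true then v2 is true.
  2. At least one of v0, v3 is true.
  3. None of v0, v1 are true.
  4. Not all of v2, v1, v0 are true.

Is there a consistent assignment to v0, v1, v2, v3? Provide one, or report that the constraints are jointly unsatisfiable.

v0: False, v1: False, v2: True, v3: True

  (1) v3=T ⇒ v2: T ✓
  (2) {v0, v3}: 1 true — at least one ✓
  (3) {v0, v1}: 0 true — none ✓
  (4) {v2, v1, v0}: 1/3 true — not all ✓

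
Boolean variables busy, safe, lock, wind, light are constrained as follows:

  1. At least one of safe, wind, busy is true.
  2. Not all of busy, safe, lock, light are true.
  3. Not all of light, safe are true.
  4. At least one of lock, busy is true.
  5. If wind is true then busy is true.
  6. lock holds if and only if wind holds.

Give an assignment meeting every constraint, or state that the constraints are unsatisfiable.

busy = True; safe = False; lock = True; wind = True; light = True

  (1) {safe, wind, busy}: 2 true — at least one ✓
  (2) {busy, safe, lock, light}: 3/4 true — not all ✓
  (3) {light, safe}: 1/2 true — not all ✓
  (4) {lock, busy}: 2 true — at least one ✓
  (5) wind=T ⇒ busy: T ✓
  (6) lock=T, wind=T — same ✓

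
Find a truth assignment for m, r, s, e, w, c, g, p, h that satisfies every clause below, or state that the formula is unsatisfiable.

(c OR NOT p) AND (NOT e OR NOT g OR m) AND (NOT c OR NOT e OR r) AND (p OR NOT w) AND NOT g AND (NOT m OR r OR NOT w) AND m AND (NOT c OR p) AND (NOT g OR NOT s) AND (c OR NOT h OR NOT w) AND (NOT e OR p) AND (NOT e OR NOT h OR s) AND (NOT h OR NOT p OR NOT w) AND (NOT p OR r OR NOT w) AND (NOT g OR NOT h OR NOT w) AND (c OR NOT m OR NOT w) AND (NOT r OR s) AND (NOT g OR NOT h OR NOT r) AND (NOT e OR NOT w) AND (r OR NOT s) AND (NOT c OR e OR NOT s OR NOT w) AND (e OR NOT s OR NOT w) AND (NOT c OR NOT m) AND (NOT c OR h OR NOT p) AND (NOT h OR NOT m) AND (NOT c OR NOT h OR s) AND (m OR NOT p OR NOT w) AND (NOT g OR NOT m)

m = True, r = False, s = False, e = False, w = False, c = False, g = False, p = False, h = False

Unit clause (NOT g) forces g = False.
Unit clause (m) forces m = True.
In (NOT c OR NOT m) only NOT c is left, so c = False.
In (NOT h OR NOT m) only NOT h is left, so h = False.
In (c OR NOT p) only NOT p is left, so p = False.
In (p OR NOT w) only NOT w is left, so w = False.
In (NOT e OR p) only NOT e is left, so e = False.
Set r = False.
  then (r OR NOT s) forces s = False.
All clauses satisfied.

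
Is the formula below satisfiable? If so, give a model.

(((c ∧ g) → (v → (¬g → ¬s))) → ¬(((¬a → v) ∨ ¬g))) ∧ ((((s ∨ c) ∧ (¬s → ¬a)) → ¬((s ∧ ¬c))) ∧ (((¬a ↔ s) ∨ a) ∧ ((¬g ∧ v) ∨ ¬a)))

g = True, v = False, a = False, s = True, c = True

  ((c ∧ g) → (v → (¬g → ¬s))) → ¬(((¬a → v) ∨ ¬g)) = True
    (c ∧ g) → (v → (¬g → ¬s)) = True
      c ∧ g = True
      v → (¬g → ¬s) = True
        ¬g → ¬s = True
          ¬g = False
          ¬s = False
    ¬(((¬a → v) ∨ ¬g)) = True
      (¬a → v) ∨ ¬g = False
        ¬a → v = False
          ¬a = True
        ¬g = False
  (((s ∨ c) ∧ (¬s → ¬a)) → ¬((s ∧ ¬c))) ∧ (((¬a ↔ s) ∨ a) ∧ ((¬g ∧ v) ∨ ¬a)) = True
    ((s ∨ c) ∧ (¬s → ¬a)) → ¬((s ∧ ¬c)) = True
      (s ∨ c) ∧ (¬s → ¬a) = True
        s ∨ c = True
        ¬s → ¬a = True
          ¬s = False
          ¬a = True
      ¬((s ∧ ¬c)) = True
        s ∧ ¬c = False
          ¬c = False
    ((¬a ↔ s) ∨ a) ∧ ((¬g ∧ v) ∨ ¬a) = True
      (¬a ↔ s) ∨ a = True
        ¬a ↔ s = True
          ¬a = True
      (¬g ∧ v) ∨ ¬a = True
        ¬g ∧ v = False
          ¬g = False
        ¬a = True
Both conjuncts True, so the formula holds.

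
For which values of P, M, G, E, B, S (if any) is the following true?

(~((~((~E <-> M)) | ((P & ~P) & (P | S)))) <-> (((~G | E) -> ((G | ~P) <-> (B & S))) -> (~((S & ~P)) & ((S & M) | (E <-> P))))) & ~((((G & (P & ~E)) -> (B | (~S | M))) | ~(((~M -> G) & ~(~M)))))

UNSATISFIABLE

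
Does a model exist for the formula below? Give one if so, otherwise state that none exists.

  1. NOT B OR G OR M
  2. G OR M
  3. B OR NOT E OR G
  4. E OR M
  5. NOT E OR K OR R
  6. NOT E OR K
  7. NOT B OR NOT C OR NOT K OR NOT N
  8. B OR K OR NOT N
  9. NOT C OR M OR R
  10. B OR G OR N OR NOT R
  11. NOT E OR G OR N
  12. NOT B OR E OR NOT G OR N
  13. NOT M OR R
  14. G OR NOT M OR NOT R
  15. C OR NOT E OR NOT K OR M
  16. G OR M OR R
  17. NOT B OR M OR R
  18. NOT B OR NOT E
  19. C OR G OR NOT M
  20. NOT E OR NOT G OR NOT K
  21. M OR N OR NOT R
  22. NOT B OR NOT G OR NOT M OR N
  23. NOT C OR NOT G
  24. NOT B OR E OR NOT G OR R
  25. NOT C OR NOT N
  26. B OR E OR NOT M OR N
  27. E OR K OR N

G: True, C: False, M: True, R: True, N: True, E: False, B: False, K: True

Try G = False:
  (G OR M) forces M = True.
  (NOT M OR R) forces R = True.
  clause (G OR NOT M OR NOT R) is falsified — backtrack.
So G = True.
  then (NOT C OR NOT G) forces C = False.
Try M = False:
  (E OR M) forces E = True.
  (NOT E OR K) forces K = True.
  clause (C OR NOT E OR NOT K OR M) is falsified — backtrack.
So M = True.
  then (NOT M OR R) forces R = True.
Set N = True.
Try E = True:
  (NOT E OR K) forces K = True.
  clause (NOT E OR NOT G OR NOT K) is falsified — backtrack.
So E = False.
Set B = False.
  then (B OR K OR NOT N) forces K = True.
All clauses satisfied.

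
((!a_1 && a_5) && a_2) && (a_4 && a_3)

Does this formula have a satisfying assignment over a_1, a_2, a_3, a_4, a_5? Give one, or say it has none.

a_1 = False; a_2 = True; a_3 = True; a_4 = True; a_5 = True

  (!a_1 && a_5) && a_2 = True
    !a_1 && a_5 = True
      !a_1 = True
  a_4 && a_3 = True
Both conjuncts True, so the formula holds.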